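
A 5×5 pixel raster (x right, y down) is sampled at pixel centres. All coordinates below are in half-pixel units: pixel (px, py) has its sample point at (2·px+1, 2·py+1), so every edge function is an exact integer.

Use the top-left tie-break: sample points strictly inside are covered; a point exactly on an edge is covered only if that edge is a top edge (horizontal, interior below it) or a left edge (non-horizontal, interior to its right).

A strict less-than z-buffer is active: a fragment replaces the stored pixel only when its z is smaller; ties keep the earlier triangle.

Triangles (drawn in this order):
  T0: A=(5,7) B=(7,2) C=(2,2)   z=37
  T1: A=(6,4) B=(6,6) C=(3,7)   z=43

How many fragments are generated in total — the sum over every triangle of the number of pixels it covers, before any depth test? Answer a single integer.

T0:
  2·area = 25  (B↔C swapped to make it positive)
  edge (5, 7)→(2, 2): d=(-3,-5) top-left  bias=+0
  edge (2, 2)→(7, 2): d=(5,0) top-left  bias=+0
  edge (7, 2)→(5, 7): d=(-2,5) right/bottom  bias=-1
    (1,1)@(3, 3): e=[2,5,18] → #
    (2,1)@(5, 3): e=[12,5,8] → #
    (3,1)@(7, 3): e=[22,5,-2] → ·
    (1,2)@(3, 5): e=[-4,15,14] → ·
    (2,2)@(5, 5): e=[6,15,4] → #
    (3,2)@(7, 5): e=[16,15,-6] → ·
    (2,3)@(5, 7): e=[0,25,0] → ·  [on edge]
  covered (3 px):
    · · · · ·
    · # # · ·
    · · # · ·
    · · · · ·
    · · · · ·
T1:
  2·area = 6
  edge (6, 4)→(6, 6): d=(0,2) right/bottom  bias=-1
  edge (6, 6)→(3, 7): d=(-3,1) right/bottom  bias=-1
  edge (3, 7)→(6, 4): d=(3,-3) top-left  bias=+0
    (4,0)@(9, 1): e=[-6,12,0] → ·  [on edge]
    (3,1)@(7, 3): e=[-2,8,0] → ·  [on edge]
    (2,2)@(5, 5): e=[2,4,0] → #  [on edge]
    (3,2)@(7, 5): e=[-2,2,6] → ·
    (4,2)@(9, 5): e=[-6,0,12] → ·  [on edge]
    (1,3)@(3, 7): e=[6,0,0] → ·  [on edge]
    (2,3)@(5, 7): e=[2,-2,6] → ·
    (0,4)@(1, 9): e=[10,-4,0] → ·  [on edge]
  covered (1 px):
    · · · · ·
    · · · · ·
    · · # · ·
    · · · · ·
    · · · · ·

Answer: 4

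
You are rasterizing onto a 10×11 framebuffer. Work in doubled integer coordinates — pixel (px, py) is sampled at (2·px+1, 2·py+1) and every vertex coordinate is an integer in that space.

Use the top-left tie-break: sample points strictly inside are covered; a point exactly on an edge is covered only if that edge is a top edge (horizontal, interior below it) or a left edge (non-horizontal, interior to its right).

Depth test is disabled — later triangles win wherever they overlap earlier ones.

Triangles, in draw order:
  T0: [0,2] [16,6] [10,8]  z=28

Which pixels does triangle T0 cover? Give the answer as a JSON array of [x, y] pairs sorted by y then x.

T0:
  2·area = 56
  edge (0, 2)→(16, 6): d=(16,4) right/bottom  bias=-1
  edge (16, 6)→(10, 8): d=(-6,2) right/bottom  bias=-1
  edge (10, 8)→(0, 2): d=(-10,-6) top-left  bias=+0
    (1,1)@(3, 3): e=[4,44,8] → #
    (2,1)@(5, 3): e=[-4,40,20] → ·
    (1,2)@(3, 5): e=[36,32,-12] → ·
    (2,2)@(5, 5): e=[28,28,0] → #  [on edge]
    (3,2)@(7, 5): e=[20,24,12] → #
    (4,2)@(9, 5): e=[12,20,24] → #
    (5,2)@(11, 5): e=[4,16,36] → #
    (6,2)@(13, 5): e=[-4,12,48] → ·
    (9,2)@(19, 5): e=[-28,0,84] → ·  [on edge]
    (2,3)@(5, 7): e=[60,16,-20] → ·
    (3,3)@(7, 7): e=[52,12,-8] → ·
    (4,3)@(9, 7): e=[44,8,4] → #
    (6,3)@(13, 7): e=[28,0,28] → ·  [on edge]
    (3,4)@(7, 9): e=[84,0,-28] → ·  [on edge]
    (0,5)@(1, 11): e=[140,0,-84] → ·  [on edge]
    (7,5)@(15, 11): e=[84,-28,0] → ·  [on edge]
  covered (7 px):
    · · · · · · · · · ·
    · # · · · · · · · ·
    · · # # # # · · · ·
    · · · · # # · · · ·
    · · · · · · · · · ·
    · · · · · · · · · ·
    · · · · · · · · · ·
    · · · · · · · · · ·
    · · · · · · · · · ·
    · · · · · · · · · ·
    · · · · · · · · · ·

Result: [[1,1],[2,2],[3,2],[4,2],[5,2],[4,3],[5,3]]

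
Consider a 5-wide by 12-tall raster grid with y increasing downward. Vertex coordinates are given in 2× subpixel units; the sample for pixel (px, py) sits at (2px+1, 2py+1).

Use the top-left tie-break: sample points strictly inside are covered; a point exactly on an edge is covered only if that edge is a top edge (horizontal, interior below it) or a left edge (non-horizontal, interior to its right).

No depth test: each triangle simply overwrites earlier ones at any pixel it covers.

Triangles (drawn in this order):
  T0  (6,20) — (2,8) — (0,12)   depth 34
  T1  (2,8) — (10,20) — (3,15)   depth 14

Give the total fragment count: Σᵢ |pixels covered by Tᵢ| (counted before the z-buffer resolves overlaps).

T0:
  2·area = 40  (B↔C swapped to make it positive)
  edge (6, 20)→(0, 12): d=(-6,-8) top-left  bias=+0
  edge (0, 12)→(2, 8): d=(2,-4) top-left  bias=+0
  edge (2, 8)→(6, 20): d=(4,12) right/bottom  bias=-1
    (0,2)@(1, 5): e=[50,-10,0] → ·  [on edge]
    (0,5)@(1, 11): e=[14,2,24] → █
    (1,5)@(3, 11): e=[30,10,0] → ·  [on edge]
    (0,6)@(1, 13): e=[2,6,32] → █
    (1,6)@(3, 13): e=[18,14,8] → █
    (2,6)@(5, 13): e=[34,22,-16] → ·
    (0,7)@(1, 15): e=[-10,10,40] → ·
    (1,7)@(3, 15): e=[6,18,16] → █
    (2,7)@(5, 15): e=[22,26,-8] → ·
    (1,8)@(3, 17): e=[-6,22,24] → ·
    (2,8)@(5, 17): e=[10,30,0] → ·  [on edge]
    (3,11)@(7, 23): e=[-10,50,0] → ·  [on edge]
  covered (4 px):
    · · · · ·
    · · · · ·
    · · · · ·
    · · · · ·
    · · · · ·
    █ · · · ·
    █ █ · · ·
    · █ · · ·
    · · · · ·
    · · · · ·
    · · · · ·
    · · · · ·
T1:
  2·area = 44
  edge (2, 8)→(10, 20): d=(8,12) right/bottom  bias=-1
  edge (10, 20)→(3, 15): d=(-7,-5) top-left  bias=+0
  edge (3, 15)→(2, 8): d=(-1,-7) top-left  bias=+0
    (0,0)@(1, 1): e=[-44,88,0] → ·  [on edge]
    (1,5)@(3, 11): e=[12,28,4] → █
    (2,5)@(5, 11): e=[-12,38,18] → ·
    (1,6)@(3, 13): e=[28,14,2] → █
    (2,6)@(5, 13): e=[4,24,16] → █
    (3,6)@(7, 13): e=[-20,34,30] → ·
    (1,7)@(3, 15): e=[44,0,0] → █  [on edge]
    (3,7)@(7, 15): e=[-4,20,28] → ·
    (1,8)@(3, 17): e=[60,-14,-2] → ·
    (2,8)@(5, 17): e=[36,-4,12] → ·
    (3,8)@(7, 17): e=[12,6,26] → █
    (4,8)@(9, 17): e=[-12,16,40] → ·
  covered (7 px):
    · · · · ·
    · · · · ·
    · · · · ·
    · · · · ·
    · · · · ·
    · █ · · ·
    · █ █ · ·
    · █ █ · ·
    · · · █ ·
    · · · · █
    · · · · ·
    · · · · ·

Answer: 11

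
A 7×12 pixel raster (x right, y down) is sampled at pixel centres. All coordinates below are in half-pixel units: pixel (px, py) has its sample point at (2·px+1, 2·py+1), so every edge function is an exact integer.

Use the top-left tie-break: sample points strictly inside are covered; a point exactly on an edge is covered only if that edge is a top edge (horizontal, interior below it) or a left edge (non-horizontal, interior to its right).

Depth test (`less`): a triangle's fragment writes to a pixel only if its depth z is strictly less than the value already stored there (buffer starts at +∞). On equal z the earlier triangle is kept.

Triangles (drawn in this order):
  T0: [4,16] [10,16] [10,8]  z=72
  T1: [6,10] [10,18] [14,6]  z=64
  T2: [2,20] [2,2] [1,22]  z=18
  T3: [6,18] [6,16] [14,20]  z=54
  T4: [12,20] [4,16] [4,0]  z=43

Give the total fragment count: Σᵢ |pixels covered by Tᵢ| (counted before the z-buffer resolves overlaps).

T0:
  2·area = 48  (B↔C swapped to make it positive)
  edge (4, 16)→(10, 8): d=(6,-8) top-left  bias=+0
  edge (10, 8)→(10, 16): d=(0,8) right/bottom  bias=-1
  edge (10, 16)→(4, 16): d=(-6,0) right/bottom  bias=-1
    (4,5)@(9, 11): e=[10,8,30] → #
    (5,5)@(11, 11): e=[26,-8,30] → ·
    (3,6)@(7, 13): e=[6,24,18] → #
    (5,6)@(11, 13): e=[38,-8,18] → ·
    (2,7)@(5, 15): e=[2,40,6] → #
    (5,7)@(11, 15): e=[50,-8,6] → ·
    (2,8)@(5, 17): e=[14,40,-6] → ·
    (3,8)@(7, 17): e=[30,24,-6] → ·
    (4,8)@(9, 17): e=[46,8,-6] → ·
  covered (6 px):
    · · · · · · ·
    · · · · · · ·
    · · · · · · ·
    · · · · · · ·
    · · · · · · ·
    · · · · # · ·
    · · · # # · ·
    · · # # # · ·
    · · · · · · ·
    · · · · · · ·
    · · · · · · ·
    · · · · · · ·
T1:
  2·area = 80  (B↔C swapped to make it positive)
  edge (6, 10)→(14, 6): d=(8,-4) top-left  bias=+0
  edge (14, 6)→(10, 18): d=(-4,12) right/bottom  bias=-1
  edge (10, 18)→(6, 10): d=(-4,-8) top-left  bias=+0
    (6,3)@(13, 7): e=[4,8,68] → #
    (4,4)@(9, 9): e=[4,48,28] → #
    (5,4)@(11, 9): e=[12,24,44] → #
    (6,4)@(13, 9): e=[20,0,60] → ·  [on edge]
    (3,5)@(7, 11): e=[12,64,4] → #
    (6,5)@(13, 11): e=[36,-8,52] → ·
    (3,6)@(7, 13): e=[28,56,-4] → ·
    (4,6)@(9, 13): e=[36,32,12] → #
    (6,6)@(13, 13): e=[52,-16,44] → ·
    (4,7)@(9, 15): e=[52,24,4] → #
    (5,7)@(11, 15): e=[60,0,20] → ·  [on edge]
    (4,8)@(9, 17): e=[68,16,-4] → ·
    (4,10)@(9, 21): e=[100,0,-20] → ·  [on edge]
  covered (9 px):
    · · · · · · ·
    · · · · · · ·
    · · · · · · ·
    · · · · · · #
    · · · · # # ·
    · · · # # # ·
    · · · · # # ·
    · · · · # · ·
    · · · · · · ·
    · · · · · · ·
    · · · · · · ·
    · · · · · · ·
T2:
  2·area = 18  (B↔C swapped to make it positive)
  edge (2, 20)→(1, 22): d=(-1,2) right/bottom  bias=-1
  edge (1, 22)→(2, 2): d=(1,-20) top-left  bias=+0
  edge (2, 2)→(2, 20): d=(0,18) right/bottom  bias=-1
  covered (0 px):
    · · · · · · ·
    · · · · · · ·
    · · · · · · ·
    · · · · · · ·
    · · · · · · ·
    · · · · · · ·
    · · · · · · ·
    · · · · · · ·
    · · · · · · ·
    · · · · · · ·
    · · · · · · ·
    · · · · · · ·
T3:
  2·area = 16
  edge (6, 18)→(6, 16): d=(0,-2) top-left  bias=+0
  edge (6, 16)→(14, 20): d=(8,4) right/bottom  bias=-1
  edge (14, 20)→(6, 18): d=(-8,-2) top-left  bias=+0
    (3,8)@(7, 17): e=[2,4,10] → #
    (4,8)@(9, 17): e=[6,-4,14] → ·
    (3,9)@(7, 19): e=[2,20,-6] → ·
    (5,9)@(11, 19): e=[10,4,2] → #
    (6,9)@(13, 19): e=[14,-4,6] → ·
    (5,10)@(11, 21): e=[10,20,-14] → ·
  covered (2 px):
    · · · · · · ·
    · · · · · · ·
    · · · · · · ·
    · · · · · · ·
    · · · · · · ·
    · · · · · · ·
    · · · · · · ·
    · · · · · · ·
    · · · # · · ·
    · · · · · # ·
    · · · · · · ·
    · · · · · · ·
T4:
  2·area = 128
  edge (12, 20)→(4, 16): d=(-8,-4) top-left  bias=+0
  edge (4, 16)→(4, 0): d=(0,-16) top-left  bias=+0
  edge (4, 0)→(12, 20): d=(8,20) right/bottom  bias=-1
    (2,1)@(5, 3): e=[108,16,4] → #
    (3,1)@(7, 3): e=[116,48,-36] → ·
    (2,2)@(5, 5): e=[92,16,20] → #
    (3,2)@(7, 5): e=[100,48,-20] → ·
    (2,3)@(5, 7): e=[76,16,36] → #
    (3,3)@(7, 7): e=[84,48,-4] → ·
    (2,4)@(5, 9): e=[60,16,52] → #
    (3,4)@(7, 9): e=[68,48,12] → #
    (4,4)@(9, 9): e=[76,80,-28] → ·
    (2,5)@(5, 11): e=[44,16,68] → #
    (4,5)@(9, 11): e=[60,80,-12] → ·
    (2,6)@(5, 13): e=[28,16,84] → #
  covered (16 px):
    · · · · · · ·
    · · # · · · ·
    · · # · · · ·
    · · # · · · ·
    · · # # · · ·
    · · # # · · ·
    · · # # # · ·
    · · # # # · ·
    · · · # # · ·
    · · · · · # ·
    · · · · · · ·
    · · · · · · ·

Final: 33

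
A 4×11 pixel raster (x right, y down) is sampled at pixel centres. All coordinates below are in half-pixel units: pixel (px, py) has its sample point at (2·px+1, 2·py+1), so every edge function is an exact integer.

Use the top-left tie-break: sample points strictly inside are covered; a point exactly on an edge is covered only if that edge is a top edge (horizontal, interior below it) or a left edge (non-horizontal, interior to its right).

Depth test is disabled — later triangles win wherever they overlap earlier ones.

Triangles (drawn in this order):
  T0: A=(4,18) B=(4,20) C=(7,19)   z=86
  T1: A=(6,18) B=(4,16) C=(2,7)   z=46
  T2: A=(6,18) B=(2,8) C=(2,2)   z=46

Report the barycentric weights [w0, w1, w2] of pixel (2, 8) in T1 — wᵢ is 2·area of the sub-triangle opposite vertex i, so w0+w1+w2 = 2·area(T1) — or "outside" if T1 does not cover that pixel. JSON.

T0:
  2·area = 6  (B↔C swapped to make it positive)
  edge (4, 18)→(7, 19): d=(3,1) right/bottom  bias=-1
  edge (7, 19)→(4, 20): d=(-3,1) right/bottom  bias=-1
  edge (4, 20)→(4, 18): d=(0,-2) top-left  bias=+0
    (0,8)@(1, 17): e=[0,12,-6] → ·  [on edge]
    (2,9)@(5, 19): e=[2,2,2] → █
    (3,9)@(7, 19): e=[0,0,6] → ·  [on edge]
    (0,10)@(1, 21): e=[12,0,-6] → ·  [on edge]
    (2,10)@(5, 21): e=[8,-4,2] → ·
  covered (1 px):
    · · · ·
    · · · ·
    · · · ·
    · · · ·
    · · · ·
    · · · ·
    · · · ·
    · · · ·
    · · · ·
    · · █ ·
    · · · ·
T1:
  2·area = 14
  edge (6, 18)→(4, 16): d=(-2,-2) top-left  bias=+0
  edge (4, 16)→(2, 7): d=(-2,-9) top-left  bias=+0
  edge (2, 7)→(6, 18): d=(4,11) right/bottom  bias=-1
    (1,5)@(3, 11): e=[8,1,5] → █
    (2,5)@(5, 11): e=[12,19,-17] → ·
    (0,6)@(1, 13): e=[0,-21,35] → ·  [on edge]
    (1,6)@(3, 13): e=[4,-3,13] → ·
    (1,7)@(3, 15): e=[0,-7,21] → ·  [on edge]
    (2,8)@(5, 17): e=[0,7,7] → █  [on edge]
    (3,8)@(7, 17): e=[4,25,-15] → ·
    (2,9)@(5, 19): e=[-4,3,15] → ·
    (3,9)@(7, 19): e=[0,21,-7] → ·  [on edge]
  covered (2 px):
    · · · ·
    · · · ·
    · · · ·
    · · · ·
    · · · ·
    · █ · ·
    · · · ·
    · · · ·
    · · █ ·
    · · · ·
    · · · ·
T2:
  2·area = 24
  edge (6, 18)→(2, 8): d=(-4,-10) top-left  bias=+0
  edge (2, 8)→(2, 2): d=(0,-6) top-left  bias=+0
  edge (2, 2)→(6, 18): d=(4,16) right/bottom  bias=-1
    (1,3)@(3, 7): e=[14,6,4] → █
    (2,3)@(5, 7): e=[34,18,-28] → ·
    (1,4)@(3, 9): e=[6,6,12] → █
    (2,4)@(5, 9): e=[26,18,-20] → ·
    (1,5)@(3, 11): e=[-2,6,20] → ·
    (2,7)@(5, 15): e=[2,18,4] → █
    (3,7)@(7, 15): e=[22,30,-28] → ·
    (2,8)@(5, 17): e=[-6,18,12] → ·
  covered (3 px):
    · · · ·
    · · · ·
    · · · ·
    · █ · ·
    · █ · ·
    · · · ·
    · · · ·
    · · █ ·
    · · · ·
    · · · ·
    · · · ·

Final: [7,7,0]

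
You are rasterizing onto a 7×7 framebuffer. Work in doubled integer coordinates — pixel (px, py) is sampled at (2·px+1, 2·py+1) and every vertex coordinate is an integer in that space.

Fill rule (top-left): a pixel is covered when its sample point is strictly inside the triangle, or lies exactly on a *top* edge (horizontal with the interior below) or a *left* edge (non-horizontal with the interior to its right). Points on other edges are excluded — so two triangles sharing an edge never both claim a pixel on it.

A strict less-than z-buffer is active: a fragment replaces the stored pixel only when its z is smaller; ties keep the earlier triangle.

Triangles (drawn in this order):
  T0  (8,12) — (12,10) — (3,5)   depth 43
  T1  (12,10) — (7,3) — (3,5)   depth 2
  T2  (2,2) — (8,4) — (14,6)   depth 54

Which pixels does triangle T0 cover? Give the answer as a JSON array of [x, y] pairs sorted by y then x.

T0:
  2·area = 38  (B↔C swapped to make it positive)
  edge (8, 12)→(3, 5): d=(-5,-7) top-left  bias=+0
  edge (3, 5)→(12, 10): d=(9,5) right/bottom  bias=-1
  edge (12, 10)→(8, 12): d=(-4,2) right/bottom  bias=-1
    (1,2)@(3, 5): e=[0,0,38] → .  [on edge]
    (2,3)@(5, 7): e=[4,8,26] → X
    (3,3)@(7, 7): e=[18,-2,22] → .
    (2,4)@(5, 9): e=[-6,26,18] → .
    (3,4)@(7, 9): e=[8,16,14] → X
    (4,4)@(9, 9): e=[22,6,10] → X
    (5,4)@(11, 9): e=[36,-4,6] → .
    (3,5)@(7, 11): e=[-2,34,6] → .
    (4,5)@(9, 11): e=[12,24,2] → X
    (5,5)@(11, 11): e=[26,14,-2] → .
    (4,6)@(9, 13): e=[2,42,-6] → .
  covered (4 px):
    . . . . . . .
    . . . . . . .
    . . . . . . .
    . . X . . . .
    . . . X X . .
    . . . . X . .
    . . . . . . .
T1:
  2·area = 38  (B↔C swapped to make it positive)
  edge (12, 10)→(3, 5): d=(-9,-5) top-left  bias=+0
  edge (3, 5)→(7, 3): d=(4,-2) top-left  bias=+0
  edge (7, 3)→(12, 10): d=(5,7) right/bottom  bias=-1
    (5,0)@(11, 1): e=[76,0,-38] → .  [on edge]
    (3,1)@(7, 3): e=[38,0,0] → .  [on edge]
    (1,2)@(3, 5): e=[0,0,38] → X  [on edge]
    (2,2)@(5, 5): e=[10,4,24] → X
    (3,2)@(7, 5): e=[20,8,10] → X
    (4,2)@(9, 5): e=[30,12,-4] → .
    (1,3)@(3, 7): e=[-18,8,48] → .
    (2,3)@(5, 7): e=[-8,12,34] → .
    (3,3)@(7, 7): e=[2,16,20] → X
    (4,3)@(9, 7): e=[12,20,6] → X
    (5,3)@(11, 7): e=[22,24,-8] → .
    (3,4)@(7, 9): e=[-16,24,30] → .
  covered (6 px):
    . . . . . . .
    . . . . . . .
    . X X X . . .
    . . . X X . .
    . . . . . X .
    . . . . . . .
    . . . . . . .
T2:
  degenerate (2·area = 0) — covers nothing

Answer: [[2,3],[3,4],[4,4],[4,5]]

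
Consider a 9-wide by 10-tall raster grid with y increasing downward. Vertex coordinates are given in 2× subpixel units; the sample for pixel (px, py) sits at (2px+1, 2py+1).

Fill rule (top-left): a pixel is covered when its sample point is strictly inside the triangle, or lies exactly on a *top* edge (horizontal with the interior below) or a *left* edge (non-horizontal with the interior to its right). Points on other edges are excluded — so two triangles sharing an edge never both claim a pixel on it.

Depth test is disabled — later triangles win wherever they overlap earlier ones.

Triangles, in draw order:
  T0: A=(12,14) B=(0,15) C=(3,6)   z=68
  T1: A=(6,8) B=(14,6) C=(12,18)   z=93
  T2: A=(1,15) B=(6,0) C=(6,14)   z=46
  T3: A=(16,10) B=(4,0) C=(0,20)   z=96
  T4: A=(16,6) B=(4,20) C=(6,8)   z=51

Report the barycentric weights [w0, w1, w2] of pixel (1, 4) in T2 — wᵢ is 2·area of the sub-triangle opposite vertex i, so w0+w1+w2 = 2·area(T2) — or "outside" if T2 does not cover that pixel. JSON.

T0:
  2·area = 105
  edge (12, 14)→(0, 15): d=(-12,1) right/bottom  bias=-1
  edge (0, 15)→(3, 6): d=(3,-9) top-left  bias=+0
  edge (3, 6)→(12, 14): d=(9,8) right/bottom  bias=-1
    (1,3)@(3, 7): e=[93,3,9] → █
    (2,3)@(5, 7): e=[91,21,-7] → ·
    (1,4)@(3, 9): e=[69,9,27] → █
    (2,4)@(5, 9): e=[67,27,11] → █
    (3,4)@(7, 9): e=[65,45,-5] → ·
    (1,5)@(3, 11): e=[45,15,45] → █
    (3,5)@(7, 11): e=[41,51,13] → █
    (4,5)@(9, 11): e=[39,69,-3] → ·
    (0,6)@(1, 13): e=[23,3,79] → █
    (4,6)@(9, 13): e=[15,75,15] → █
    (5,6)@(11, 13): e=[13,93,-1] → ·
    (0,7)@(1, 15): e=[-1,9,97] → ·
  covered (11 px):
    · · · · · · · · ·
    · · · · · · · · ·
    · · · · · · · · ·
    · █ · · · · · · ·
    · █ █ · · · · · ·
    · █ █ █ · · · · ·
    █ █ █ █ █ · · · ·
    · · · · · · · · ·
    · · · · · · · · ·
    · · · · · · · · ·
T1:
  2·area = 92
  edge (6, 8)→(14, 6): d=(8,-2) top-left  bias=+0
  edge (14, 6)→(12, 18): d=(-2,12) right/bottom  bias=-1
  edge (12, 18)→(6, 8): d=(-6,-10) top-left  bias=+0
    (1,1)@(3, 3): e=[-46,138,0] → ·  [on edge]
    (5,3)@(11, 7): e=[2,34,56] → █
    (6,3)@(13, 7): e=[6,10,76] → █
    (7,3)@(15, 7): e=[10,-14,96] → ·
    (3,4)@(7, 9): e=[10,78,4] → █
    (4,4)@(9, 9): e=[14,54,24] → █
    (7,4)@(15, 9): e=[26,-18,84] → ·
    (3,5)@(7, 11): e=[26,74,-8] → ·
    (4,5)@(9, 11): e=[30,50,12] → █
    (7,5)@(15, 11): e=[42,-22,72] → ·
    (4,6)@(9, 13): e=[46,46,0] → █  [on edge]
    (6,6)@(13, 13): e=[54,-2,40] → ·
  covered (12 px):
    · · · · · · · · ·
    · · · · · · · · ·
    · · · · · · · · ·
    · · · · · █ █ · ·
    · · · █ █ █ █ · ·
    · · · · █ █ █ · ·
    · · · · █ █ · · ·
    · · · · · █ · · ·
    · · · · · · · · ·
    · · · · · · · · ·
T2:
  2·area = 70
  edge (1, 15)→(6, 0): d=(5,-15) top-left  bias=+0
  edge (6, 0)→(6, 14): d=(0,14) right/bottom  bias=-1
  edge (6, 14)→(1, 15): d=(-5,1) right/bottom  bias=-1
    (2,1)@(5, 3): e=[0,14,56] → █  [on edge]
    (3,1)@(7, 3): e=[30,-14,54] → ·
    (2,2)@(5, 5): e=[10,14,46] → █
    (3,2)@(7, 5): e=[40,-14,44] → ·
    (2,3)@(5, 7): e=[20,14,36] → █
    (3,3)@(7, 7): e=[50,-14,34] → ·
    (1,4)@(3, 9): e=[0,42,28] → █  [on edge]
    (3,4)@(7, 9): e=[60,-14,24] → ·
    (1,5)@(3, 11): e=[10,42,18] → █
    (3,5)@(7, 11): e=[70,-14,14] → ·
    (1,6)@(3, 13): e=[20,42,8] → █
    (3,6)@(7, 13): e=[80,-14,4] → ·
    (5,6)@(11, 13): e=[140,-70,0] → ·  [on edge]
    (0,7)@(1, 15): e=[0,70,0] → ·  [on edge]
  covered (9 px):
    · · · · · · · · ·
    · · █ · · · · · ·
    · · █ · · · · · ·
    · · █ · · · · · ·
    · █ █ · · · · · ·
    · █ █ · · · · · ·
    · █ █ · · · · · ·
    · · · · · · · · ·
    · · · · · · · · ·
    · · · · · · · · ·
T3:
  2·area = 280  (B↔C swapped to make it positive)
  edge (16, 10)→(0, 20): d=(-16,10) right/bottom  bias=-1
  edge (0, 20)→(4, 0): d=(4,-20) top-left  bias=+0
  edge (4, 0)→(16, 10): d=(12,10) right/bottom  bias=-1
    (2,0)@(5, 1): e=[254,24,2] → █
    (3,0)@(7, 1): e=[234,64,-18] → ·
    (2,1)@(5, 3): e=[222,32,26] → █
    (3,1)@(7, 3): e=[202,72,6] → █
    (4,1)@(9, 3): e=[182,112,-14] → ·
    (1,2)@(3, 5): e=[210,0,70] → █  [on edge]
    (4,2)@(9, 5): e=[150,120,10] → █
    (5,2)@(11, 5): e=[130,160,-10] → ·
    (1,3)@(3, 7): e=[178,8,94] → █
    (5,3)@(11, 7): e=[98,168,14] → █
    (6,3)@(13, 7): e=[78,208,-6] → ·
    (1,4)@(3, 9): e=[146,16,118] → █
    (0,7)@(1, 15): e=[70,0,210] → █  [on edge]
  covered (36 px):
    · · █ · · · · · ·
    · · █ █ · · · · ·
    · █ █ █ █ · · · ·
    · █ █ █ █ █ · · ·
    · █ █ █ █ █ █ · ·
    · █ █ █ █ █ █ · ·
    · █ █ █ █ █ · · ·
    █ █ █ █ · · · · ·
    █ █ · · · · · · ·
    █ · · · · · · · ·
T4:
  2·area = 116
  edge (16, 6)→(4, 20): d=(-12,14) right/bottom  bias=-1
  edge (4, 20)→(6, 8): d=(2,-12) top-left  bias=+0
  edge (6, 8)→(16, 6): d=(10,-2) top-left  bias=+0
    (5,3)@(11, 7): e=[58,58,0] → █  [on edge]
    (6,3)@(13, 7): e=[30,82,4] → █
    (7,3)@(15, 7): e=[2,106,8] → █
    (8,3)@(17, 7): e=[-26,130,12] → ·
    (0,4)@(1, 9): e=[174,-58,0] → ·  [on edge]
    (3,4)@(7, 9): e=[90,14,12] → █
    (4,4)@(9, 9): e=[62,38,16] → █
    (7,4)@(15, 9): e=[-22,110,28] → ·
    (3,5)@(7, 11): e=[66,18,32] → █
    (6,5)@(13, 11): e=[-18,90,44] → ·
    (3,6)@(7, 13): e=[42,22,52] → █
    (5,6)@(11, 13): e=[-14,70,60] → ·
  covered (15 px):
    · · · · · · · · ·
    · · · · · · · · ·
    · · · · · · · · ·
    · · · · · █ █ █ ·
    · · · █ █ █ █ · ·
    · · · █ █ █ · · ·
    · · · █ █ · · · ·
    · · █ █ · · · · ·
    · · █ · · · · · ·
    · · · · · · · · ·

Result: [42,28,0]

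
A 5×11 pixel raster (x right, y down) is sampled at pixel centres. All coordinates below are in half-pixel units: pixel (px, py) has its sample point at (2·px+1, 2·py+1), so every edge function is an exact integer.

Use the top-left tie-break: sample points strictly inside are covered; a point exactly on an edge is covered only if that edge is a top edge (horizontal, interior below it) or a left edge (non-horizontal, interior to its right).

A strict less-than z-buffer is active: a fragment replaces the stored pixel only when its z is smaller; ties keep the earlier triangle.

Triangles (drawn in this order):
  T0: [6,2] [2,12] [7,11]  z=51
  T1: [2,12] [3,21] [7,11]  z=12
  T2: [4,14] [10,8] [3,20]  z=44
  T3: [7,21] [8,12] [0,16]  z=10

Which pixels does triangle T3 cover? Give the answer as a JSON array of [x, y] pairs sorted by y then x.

T0:
  2·area = 46  (B↔C swapped to make it positive)
  edge (6, 2)→(7, 11): d=(1,9) right/bottom  bias=-1
  edge (7, 11)→(2, 12): d=(-5,1) right/bottom  bias=-1
  edge (2, 12)→(6, 2): d=(4,-10) top-left  bias=+0
    (2,2)@(5, 5): e=[12,32,2] → #
    (3,2)@(7, 5): e=[-6,30,22] → ·
    (2,3)@(5, 7): e=[14,22,10] → #
    (3,3)@(7, 7): e=[-4,20,30] → ·
    (2,4)@(5, 9): e=[16,12,18] → #
    (3,4)@(7, 9): e=[-2,10,38] → ·
    (1,5)@(3, 11): e=[36,4,6] → #
    (3,5)@(7, 11): e=[0,0,46] → ·  [on edge]
    (1,6)@(3, 13): e=[38,-6,14] → ·
    (2,6)@(5, 13): e=[20,-8,34] → ·
  covered (5 px):
    · · · · ·
    · · · · ·
    · · # · ·
    · · # · ·
    · · # · ·
    · # # · ·
    · · · · ·
    · · · · ·
    · · · · ·
    · · · · ·
    · · · · ·
T1:
  2·area = 46  (B↔C swapped to make it positive)
  edge (2, 12)→(7, 11): d=(5,-1) top-left  bias=+0
  edge (7, 11)→(3, 21): d=(-4,10) right/bottom  bias=-1
  edge (3, 21)→(2, 12): d=(-1,-9) top-left  bias=+0
    (0,1)@(1, 3): e=[-46,92,0] → ·  [on edge]
    (3,5)@(7, 11): e=[0,0,46] → ·  [on edge]
    (1,6)@(3, 13): e=[6,32,8] → #
    (2,6)@(5, 13): e=[8,12,26] → #
    (3,6)@(7, 13): e=[10,-8,44] → ·
    (1,7)@(3, 15): e=[16,24,6] → #
    (3,7)@(7, 15): e=[20,-16,42] → ·
    (1,8)@(3, 17): e=[26,16,4] → #
    (2,8)@(5, 17): e=[28,-4,22] → ·
    (1,9)@(3, 19): e=[36,8,2] → #
    (2,9)@(5, 19): e=[38,-12,20] → ·
    (1,10)@(3, 21): e=[46,0,0] → ·  [on edge]
  covered (6 px):
    · · · · ·
    · · · · ·
    · · · · ·
    · · · · ·
    · · · · ·
    · · · · ·
    · # # · ·
    · # # · ·
    · # · · ·
    · # · · ·
    · · · · ·
T2:
  2·area = 30
  edge (4, 14)→(10, 8): d=(6,-6) top-left  bias=+0
  edge (10, 8)→(3, 20): d=(-7,12) right/bottom  bias=-1
  edge (3, 20)→(4, 14): d=(1,-6) top-left  bias=+0
    (4,4)@(9, 9): e=[0,5,25] → #  [on edge]
    (3,5)@(7, 11): e=[0,15,15] → #  [on edge]
    (4,5)@(9, 11): e=[12,-9,27] → ·
    (2,6)@(5, 13): e=[0,25,5] → #  [on edge]
    (4,6)@(9, 13): e=[24,-23,29] → ·
    (1,7)@(3, 15): e=[0,35,-5] → ·  [on edge]
    (2,7)@(5, 15): e=[12,11,7] → #
    (3,7)@(7, 15): e=[24,-13,19] → ·
    (0,8)@(1, 17): e=[0,45,-15] → ·  [on edge]
    (2,8)@(5, 17): e=[24,-3,9] → ·
  covered (5 px):
    · · · · ·
    · · · · ·
    · · · · ·
    · · · · ·
    · · · · #
    · · · # ·
    · · # # ·
    · · # · ·
    · · · · ·
    · · · · ·
    · · · · ·
T3:
  2·area = 68  (B↔C swapped to make it positive)
  edge (7, 21)→(0, 16): d=(-7,-5) top-left  bias=+0
  edge (0, 16)→(8, 12): d=(8,-4) top-left  bias=+0
  edge (8, 12)→(7, 21): d=(-1,9) right/bottom  bias=-1
    (4,1)@(9, 3): e=[136,-68,0] → ·  [on edge]
    (3,6)@(7, 13): e=[56,4,8] → #
    (4,6)@(9, 13): e=[66,12,-10] → ·
    (1,7)@(3, 15): e=[22,4,42] → #
    (2,7)@(5, 15): e=[32,12,24] → #
    (4,7)@(9, 15): e=[52,28,-12] → ·
    (1,8)@(3, 17): e=[8,20,40] → #
    (4,8)@(9, 17): e=[38,44,-14] → ·
    (1,9)@(3, 19): e=[-6,36,38] → ·
    (2,9)@(5, 19): e=[4,44,20] → #
    (4,9)@(9, 19): e=[24,60,-16] → ·
    (2,10)@(5, 21): e=[-10,60,18] → ·
    (3,10)@(7, 21): e=[0,68,0] → ·  [on edge]
  covered (9 px):
    · · · · ·
    · · · · ·
    · · · · ·
    · · · · ·
    · · · · ·
    · · · · ·
    · · · # ·
    · # # # ·
    · # # # ·
    · · # # ·
    · · · · ·

Final: [[3,6],[1,7],[2,7],[3,7],[1,8],[2,8],[3,8],[2,9],[3,9]]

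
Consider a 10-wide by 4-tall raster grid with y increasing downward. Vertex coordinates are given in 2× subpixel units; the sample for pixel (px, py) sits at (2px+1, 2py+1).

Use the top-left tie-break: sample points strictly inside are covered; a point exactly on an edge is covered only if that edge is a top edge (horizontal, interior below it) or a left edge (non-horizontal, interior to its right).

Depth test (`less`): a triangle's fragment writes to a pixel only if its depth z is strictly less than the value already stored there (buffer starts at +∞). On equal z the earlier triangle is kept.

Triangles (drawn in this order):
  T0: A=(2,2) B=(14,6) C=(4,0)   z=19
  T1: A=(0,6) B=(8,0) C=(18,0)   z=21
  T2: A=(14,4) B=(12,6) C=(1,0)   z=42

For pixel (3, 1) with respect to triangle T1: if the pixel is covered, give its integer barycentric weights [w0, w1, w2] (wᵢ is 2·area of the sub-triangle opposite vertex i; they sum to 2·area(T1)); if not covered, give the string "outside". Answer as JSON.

T0:
  2·area = 32  (B↔C swapped to make it positive)
  edge (2, 2)→(4, 0): d=(2,-2) top-left  bias=+0
  edge (4, 0)→(14, 6): d=(10,6) right/bottom  bias=-1
  edge (14, 6)→(2, 2): d=(-12,-4) top-left  bias=+0
    (1,0)@(3, 1): e=[0,16,16] → █  [on edge]
    (2,0)@(5, 1): e=[4,4,24] → █
    (3,0)@(7, 1): e=[8,-8,32] → ·
    (0,1)@(1, 3): e=[0,48,-16] → ·  [on edge]
    (1,1)@(3, 3): e=[4,36,-8] → ·
    (2,1)@(5, 3): e=[8,24,0] → █  [on edge]
    (3,1)@(7, 3): e=[12,12,8] → █
    (4,1)@(9, 3): e=[16,0,16] → ·  [on edge]
    (2,2)@(5, 5): e=[12,44,-24] → ·
    (3,2)@(7, 5): e=[16,32,-16] → ·
    (5,2)@(11, 5): e=[24,8,0] → █  [on edge]
    (6,2)@(13, 5): e=[28,-4,8] → ·
    (8,3)@(17, 7): e=[40,-8,0] → ·  [on edge]
  covered (5 px):
    · █ █ · · · · · · ·
    · · █ █ · · · · · ·
    · · · · · █ · · · ·
    · · · · · · · · · ·
T1:
  2·area = 60
  edge (0, 6)→(8, 0): d=(8,-6) top-left  bias=+0
  edge (8, 0)→(18, 0): d=(10,0) top-left  bias=+0
  edge (18, 0)→(0, 6): d=(-18,6) right/bottom  bias=-1
    (3,0)@(7, 1): e=[2,10,48] → █
    (4,0)@(9, 1): e=[14,10,36] → █
    (5,0)@(11, 1): e=[26,10,24] → █
    (6,0)@(13, 1): e=[38,10,12] → █
    (7,0)@(15, 1): e=[50,10,0] → ·  [on edge]
    (2,1)@(5, 3): e=[6,30,24] → █
    (4,1)@(9, 3): e=[30,30,0] → ·  [on edge]
    (5,1)@(11, 3): e=[42,30,-12] → ·
    (6,1)@(13, 3): e=[54,30,-24] → ·
    (1,2)@(3, 5): e=[10,50,0] → ·  [on edge]
    (2,2)@(5, 5): e=[22,50,-12] → ·
    (3,2)@(7, 5): e=[34,50,-24] → ·
  covered (6 px):
    · · · █ █ █ █ · · ·
    · · █ █ · · · · · ·
    · · · · · · · · · ·
    · · · · · · · · · ·
T2:
  2·area = 34
  edge (14, 4)→(12, 6): d=(-2,2) right/bottom  bias=-1
  edge (12, 6)→(1, 0): d=(-11,-6) top-left  bias=+0
  edge (1, 0)→(14, 4): d=(13,4) right/bottom  bias=-1
    (1,0)@(3, 1): e=[28,1,5] → █
    (2,0)@(5, 1): e=[24,13,-3] → ·
    (8,0)@(17, 1): e=[0,85,-51] → ·  [on edge]
    (1,1)@(3, 3): e=[24,-21,31] → ·
    (3,1)@(7, 3): e=[16,3,15] → █
    (4,1)@(9, 3): e=[12,15,7] → █
    (5,1)@(11, 3): e=[8,27,-1] → ·
    (7,1)@(15, 3): e=[0,51,-17] → ·  [on edge]
    (3,2)@(7, 5): e=[12,-19,41] → ·
    (4,2)@(9, 5): e=[8,-7,33] → ·
    (5,2)@(11, 5): e=[4,5,25] → █
    (6,2)@(13, 5): e=[0,17,17] → ·  [on edge]
    (5,3)@(11, 7): e=[0,-17,51] → ·  [on edge]
  covered (4 px):
    · █ · · · · · · · ·
    · · · █ █ · · · · ·
    · · · · · █ · · · ·
    · · · · · · · · · ·

Final: [30,12,18]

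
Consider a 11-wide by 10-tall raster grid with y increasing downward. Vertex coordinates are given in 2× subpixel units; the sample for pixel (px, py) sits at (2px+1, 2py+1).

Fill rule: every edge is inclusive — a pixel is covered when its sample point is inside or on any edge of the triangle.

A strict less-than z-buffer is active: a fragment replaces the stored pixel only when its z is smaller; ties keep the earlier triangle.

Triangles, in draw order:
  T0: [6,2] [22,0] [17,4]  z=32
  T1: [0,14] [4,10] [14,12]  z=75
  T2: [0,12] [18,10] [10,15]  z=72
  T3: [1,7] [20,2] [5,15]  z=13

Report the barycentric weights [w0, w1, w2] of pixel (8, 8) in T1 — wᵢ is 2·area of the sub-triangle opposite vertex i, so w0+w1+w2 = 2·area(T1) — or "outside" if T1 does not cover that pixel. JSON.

T0:
  2·area = 54
  edge (6, 2)→(22, 0): d=(16,-2) inclusive
  edge (22, 0)→(17, 4): d=(-5,4) inclusive
  edge (17, 4)→(6, 2): d=(-11,-2) inclusive
    (7,0)@(15, 1): e=[2,23,29] → X
    (8,0)@(17, 1): e=[6,15,33] → X
    (9,0)@(19, 1): e=[10,7,37] → X
    (10,0)@(21, 1): e=[14,-1,41] → .
    (6,1)@(13, 3): e=[30,21,3] → X
    (9,1)@(19, 3): e=[42,-3,15] → .
    (6,2)@(13, 5): e=[62,11,-19] → .
    (7,2)@(15, 5): e=[66,3,-15] → .
    (8,2)@(17, 5): e=[70,-5,-11] → .
  covered (6 px):
    . . . . . . . X X X .
    . . . . . . X X X . .
    . . . . . . . . . . .
    . . . . . . . . . . .
    . . . . . . . . . . .
    . . . . . . . . . . .
    . . . . . . . . . . .
    . . . . . . . . . . .
    . . . . . . . . . . .
    . . . . . . . . . . .
T1:
  2·area = 48
  edge (0, 14)→(4, 10): d=(4,-4) inclusive
  edge (4, 10)→(14, 12): d=(10,2) inclusive
  edge (14, 12)→(0, 14): d=(-14,2) inclusive
    (6,0)@(13, 1): e=[0,-108,156] → .  [on edge]
    (5,1)@(11, 3): e=[0,-84,132] → .  [on edge]
    (4,2)@(9, 5): e=[0,-60,108] → .  [on edge]
    (3,3)@(7, 7): e=[0,-36,84] → .  [on edge]
    (2,4)@(5, 9): e=[0,-12,60] → .  [on edge]
    (1,5)@(3, 11): e=[0,12,36] → X  [on edge]
    (2,5)@(5, 11): e=[8,8,32] → X
    (3,5)@(7, 11): e=[16,4,28] → X
    (4,5)@(9, 11): e=[24,0,24] → X  [on edge]
    (5,5)@(11, 11): e=[32,-4,20] → .
    (10,5)@(21, 11): e=[72,-24,0] → .  [on edge]
    (0,6)@(1, 13): e=[0,36,12] → X  [on edge]
    (3,6)@(7, 13): e=[24,24,0] → X  [on edge]
    (9,6)@(19, 13): e=[72,0,-24] → .  [on edge]
  covered (8 px):
    . . . . . . . . . . .
    . . . . . . . . . . .
    . . . . . . . . . . .
    . . . . . . . . . . .
    . . . . . . . . . . .
    . X X X X . . . . . .
    X X X X . . . . . . .
    . . . . . . . . . . .
    . . . . . . . . . . .
    . . . . . . . . . . .
T2:
  2·area = 74
  edge (0, 12)→(18, 10): d=(18,-2) inclusive
  edge (18, 10)→(10, 15): d=(-8,5) inclusive
  edge (10, 15)→(0, 12): d=(-10,-3) inclusive
    (4,5)@(9, 11): e=[0,37,37] → X  [on edge]
    (5,5)@(11, 11): e=[4,27,43] → X
    (6,5)@(13, 11): e=[8,17,49] → X
    (7,5)@(15, 11): e=[12,7,55] → X
    (8,5)@(17, 11): e=[16,-3,61] → .
    (2,6)@(5, 13): e=[28,41,5] → X
    (3,6)@(7, 13): e=[32,31,11] → X
    (7,6)@(15, 13): e=[48,-9,35] → .
    (2,7)@(5, 15): e=[64,25,-15] → .
    (3,7)@(7, 15): e=[68,15,-9] → .
    (4,7)@(9, 15): e=[72,5,-3] → .
    (5,7)@(11, 15): e=[76,-5,3] → .
  covered (9 px):
    . . . . . . . . . . .
    . . . . . . . . . . .
    . . . . . . . . . . .
    . . . . . . . . . . .
    . . . . . . . . . . .
    . . . . X X X X . . .
    . . X X X X X . . . .
    . . . . . . . . . . .
    . . . . . . . . . . .
    . . . . . . . . . . .
T3:
  2·area = 172
  edge (1, 7)→(20, 2): d=(19,-5) inclusive
  edge (20, 2)→(5, 15): d=(-15,13) inclusive
  edge (5, 15)→(1, 7): d=(-4,-8) inclusive
    (8,1)@(17, 3): e=[4,24,144] → X
    (9,1)@(19, 3): e=[14,-2,160] → .
    (4,2)@(9, 5): e=[2,98,72] → X
    (5,2)@(11, 5): e=[12,72,88] → X
    (6,2)@(13, 5): e=[22,46,104] → X
    (7,2)@(15, 5): e=[32,20,120] → X
    (8,2)@(17, 5): e=[42,-6,136] → .
    (0,3)@(1, 7): e=[0,172,0] → X  [on edge]
    (1,3)@(3, 7): e=[10,146,16] → X
    (2,3)@(5, 7): e=[20,120,32] → X
    (3,3)@(7, 7): e=[30,94,48] → X
    (7,3)@(15, 7): e=[70,-10,112] → .
    (1,5)@(3, 11): e=[86,86,0] → X  [on edge]
    (2,7)@(5, 15): e=[172,0,0] → X  [on edge]
    (3,9)@(7, 19): e=[258,-86,0] → .  [on edge]
  covered (24 px):
    . . . . . . . . . . .
    . . . . . . . . X . .
    . . . . X X X X . . .
    X X X X X X X . . . .
    . X X X X X . . . . .
    . X X X X . . . . . .
    . . X X . . . . . . .
    . . X . . . . . . . .
    . . . . . . . . . . .
    . . . . . . . . . . .

Result: "outside"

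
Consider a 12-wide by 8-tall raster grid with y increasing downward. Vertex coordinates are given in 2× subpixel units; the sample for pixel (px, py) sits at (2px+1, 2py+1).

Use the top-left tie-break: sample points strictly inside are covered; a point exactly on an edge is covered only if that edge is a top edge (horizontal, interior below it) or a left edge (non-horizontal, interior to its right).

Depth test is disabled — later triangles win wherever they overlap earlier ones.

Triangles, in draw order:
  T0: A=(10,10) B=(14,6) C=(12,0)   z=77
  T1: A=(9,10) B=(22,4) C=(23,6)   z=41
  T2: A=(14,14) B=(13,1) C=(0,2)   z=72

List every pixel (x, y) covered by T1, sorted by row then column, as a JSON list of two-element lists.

T0:
  2·area = 32  (B↔C swapped to make it positive)
  edge (10, 10)→(12, 0): d=(2,-10) top-left  bias=+0
  edge (12, 0)→(14, 6): d=(2,6) right/bottom  bias=-1
  edge (14, 6)→(10, 10): d=(-4,4) right/bottom  bias=-1
    (9,0)@(19, 1): e=[72,-40,0] → .  [on edge]
    (6,1)@(13, 3): e=[16,0,16] → .  [on edge]
    (8,1)@(17, 3): e=[56,-24,0] → .  [on edge]
    (5,2)@(11, 5): e=[0,16,16] → X  [on edge]
    (6,2)@(13, 5): e=[20,4,8] → X
    (7,2)@(15, 5): e=[40,-8,0] → .  [on edge]
    (5,3)@(11, 7): e=[4,20,8] → X
    (6,3)@(13, 7): e=[24,8,0] → .  [on edge]
    (5,4)@(11, 9): e=[8,24,0] → .  [on edge]
    (7,4)@(15, 9): e=[48,0,-16] → .  [on edge]
    (4,5)@(9, 11): e=[-8,40,0] → .  [on edge]
    (3,6)@(7, 13): e=[-24,56,0] → .  [on edge]
    (2,7)@(5, 15): e=[-40,72,0] → .  [on edge]
    (4,7)@(9, 15): e=[0,48,-16] → .  [on edge]
    (8,7)@(17, 15): e=[80,0,-48] → .  [on edge]
  covered (3 px):
    . . . . . . . . . . . .
    . . . . . . . . . . . .
    . . . . . X X . . . . .
    . . . . . X . . . . . .
    . . . . . . . . . . . .
    . . . . . . . . . . . .
    . . . . . . . . . . . .
    . . . . . . . . . . . .
T1:
  2·area = 32
  edge (9, 10)→(22, 4): d=(13,-6) top-left  bias=+0
  edge (22, 4)→(23, 6): d=(1,2) right/bottom  bias=-1
  edge (23, 6)→(9, 10): d=(-14,4) right/bottom  bias=-1
    (10,2)@(21, 5): e=[7,3,22] → X
    (11,2)@(23, 5): e=[19,-1,14] → .
    (8,3)@(17, 7): e=[9,13,10] → X
    (9,3)@(19, 7): e=[21,9,2] → X
    (10,3)@(21, 7): e=[33,5,-6] → .
    (8,4)@(17, 9): e=[35,15,-18] → .
    (9,4)@(19, 9): e=[47,11,-26] → .
  covered (3 px):
    . . . . . . . . . . . .
    . . . . . . . . . . . .
    . . . . . . . . . . X .
    . . . . . . . . X X . .
    . . . . . . . . . . . .
    . . . . . . . . . . . .
    . . . . . . . . . . . .
    . . . . . . . . . . . .
T2:
  2·area = 170  (B↔C swapped to make it positive)
  edge (14, 14)→(0, 2): d=(-14,-12) top-left  bias=+0
  edge (0, 2)→(13, 1): d=(13,-1) top-left  bias=+0
  edge (13, 1)→(14, 14): d=(1,13) right/bottom  bias=-1
    (6,0)@(13, 1): e=[170,0,0] → .  [on edge]
    (1,1)@(3, 3): e=[22,16,132] → X
    (2,1)@(5, 3): e=[46,18,106] → X
    (3,1)@(7, 3): e=[70,20,80] → X
    (4,1)@(9, 3): e=[94,22,54] → X
    (5,1)@(11, 3): e=[118,24,28] → X
    (6,1)@(13, 3): e=[142,26,2] → X
    (7,1)@(15, 3): e=[166,28,-24] → .
    (1,2)@(3, 5): e=[-6,42,134] → .
    (2,2)@(5, 5): e=[18,44,108] → X
    (7,2)@(15, 5): e=[138,54,-22] → .
    (2,3)@(5, 7): e=[-10,70,110] → .
  covered (21 px):
    . . . . . . . . . . . .
    . X X X X X X . . . . .
    . . X X X X X . . . . .
    . . . X X X X . . . . .
    . . . . X X X . . . . .
    . . . . . X X . . . . .
    . . . . . . X . . . . .
    . . . . . . . . . . . .

Result: [[10,2],[8,3],[9,3]]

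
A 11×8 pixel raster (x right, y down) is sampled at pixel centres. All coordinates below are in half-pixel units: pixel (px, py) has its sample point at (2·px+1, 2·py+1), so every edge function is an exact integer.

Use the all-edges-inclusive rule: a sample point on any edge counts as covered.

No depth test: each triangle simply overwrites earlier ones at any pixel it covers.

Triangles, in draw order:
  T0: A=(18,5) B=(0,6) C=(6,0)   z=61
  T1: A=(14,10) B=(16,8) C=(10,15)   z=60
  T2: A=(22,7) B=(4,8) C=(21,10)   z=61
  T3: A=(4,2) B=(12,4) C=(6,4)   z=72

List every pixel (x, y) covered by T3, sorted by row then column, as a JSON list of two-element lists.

T0:
  2·area = 102
  edge (18, 5)→(0, 6): d=(-18,1) inclusive
  edge (0, 6)→(6, 0): d=(6,-6) inclusive
  edge (6, 0)→(18, 5): d=(12,5) inclusive
    (2,0)@(5, 1): e=[85,0,17] → X  [on edge]
    (3,0)@(7, 1): e=[83,12,7] → X
    (4,0)@(9, 1): e=[81,24,-3] → .
    (1,1)@(3, 3): e=[51,0,51] → X  [on edge]
    (4,1)@(9, 3): e=[45,36,21] → X
    (5,1)@(11, 3): e=[43,48,11] → X
    (6,1)@(13, 3): e=[41,60,1] → X
    (7,1)@(15, 3): e=[39,72,-9] → .
    (0,2)@(1, 5): e=[17,0,85] → X  [on edge]
    (7,2)@(15, 5): e=[3,84,15] → X
    (8,2)@(17, 5): e=[1,96,5] → X
    (9,2)@(19, 5): e=[-1,108,-5] → .
  covered (17 px):
    . . X X . . . . . . .
    . X X X X X X . . . .
    X X X X X X X X X . .
    . . . . . . . . . . .
    . . . . . . . . . . .
    . . . . . . . . . . .
    . . . . . . . . . . .
    . . . . . . . . . . .
T1:
  2·area = 2
  edge (14, 10)→(16, 8): d=(2,-2) inclusive
  edge (16, 8)→(10, 15): d=(-6,7) inclusive
  edge (10, 15)→(14, 10): d=(4,-5) inclusive
    (10,1)@(21, 3): e=[0,-5,7] → .  [on edge]
    (9,2)@(19, 5): e=[0,-3,5] → .  [on edge]
    (8,3)@(17, 7): e=[0,-1,3] → .  [on edge]
    (7,4)@(15, 9): e=[0,1,1] → X  [on edge]
    (8,4)@(17, 9): e=[4,-13,11] → .
    (6,5)@(13, 11): e=[0,3,-1] → .  [on edge]
    (7,5)@(15, 11): e=[4,-11,9] → .
    (5,6)@(11, 13): e=[0,5,-3] → .  [on edge]
    (4,7)@(9, 15): e=[0,7,-5] → .  [on edge]
  covered (1 px):
    . . . . . . . . . . .
    . . . . . . . . . . .
    . . . . . . . . . . .
    . . . . . . . . . . .
    . . . . . . . X . . .
    . . . . . . . . . . .
    . . . . . . . . . . .
    . . . . . . . . . . .
T2:
  2·area = 53  (B↔C swapped to make it positive)
  edge (22, 7)→(21, 10): d=(-1,3) inclusive
  edge (21, 10)→(4, 8): d=(-17,-2) inclusive
  edge (4, 8)→(22, 7): d=(18,-1) inclusive
    (6,4)@(13, 9): e=[25,1,27] → X
    (7,4)@(15, 9): e=[19,5,29] → X
    (8,4)@(17, 9): e=[13,9,31] → X
    (9,4)@(19, 9): e=[7,13,33] → X
    (10,4)@(21, 9): e=[1,17,35] → X
    (6,5)@(13, 11): e=[23,-33,63] → .
    (7,5)@(15, 11): e=[17,-29,65] → .
    (8,5)@(17, 11): e=[11,-25,67] → .
    (9,5)@(19, 11): e=[5,-21,69] → .
    (10,5)@(21, 11): e=[-1,-17,71] → .
  covered (5 px):
    . . . . . . . . . . .
    . . . . . . . . . . .
    . . . . . . . . . . .
    . . . . . . . . . . .
    . . . . . . X X X X X
    . . . . . . . . . . .
    . . . . . . . . . . .
    . . . . . . . . . . .
T3:
  2·area = 12
  edge (4, 2)→(12, 4): d=(8,2) inclusive
  edge (12, 4)→(6, 4): d=(-6,0) inclusive
  edge (6, 4)→(4, 2): d=(-2,-2) inclusive
    (1,0)@(3, 1): e=[-6,18,0] → .  [on edge]
    (2,1)@(5, 3): e=[6,6,0] → X  [on edge]
    (3,1)@(7, 3): e=[2,6,4] → X
    (4,1)@(9, 3): e=[-2,6,8] → .
    (2,2)@(5, 5): e=[22,-6,-4] → .
    (3,2)@(7, 5): e=[18,-6,0] → .  [on edge]
    (4,3)@(9, 7): e=[30,-18,0] → .  [on edge]
    (5,4)@(11, 9): e=[42,-30,0] → .  [on edge]
    (6,5)@(13, 11): e=[54,-42,0] → .  [on edge]
    (7,6)@(15, 13): e=[66,-54,0] → .  [on edge]
    (8,7)@(17, 15): e=[78,-66,0] → .  [on edge]
  covered (2 px):
    . . . . . . . . . . .
    . . X X . . . . . . .
    . . . . . . . . . . .
    . . . . . . . . . . .
    . . . . . . . . . . .
    . . . . . . . . . . .
    . . . . . . . . . . .
    . . . . . . . . . . .

Result: [[2,1],[3,1]]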